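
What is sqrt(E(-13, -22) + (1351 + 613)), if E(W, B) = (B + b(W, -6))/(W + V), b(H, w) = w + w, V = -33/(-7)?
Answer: 5*sqrt(66207)/29 ≈ 44.363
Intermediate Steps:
V = 33/7 (V = -33*(-1/7) = 33/7 ≈ 4.7143)
b(H, w) = 2*w
E(W, B) = (-12 + B)/(33/7 + W) (E(W, B) = (B + 2*(-6))/(W + 33/7) = (B - 12)/(33/7 + W) = (-12 + B)/(33/7 + W))
sqrt(E(-13, -22) + (1351 + 613)) = sqrt(7*(-12 - 22)/(33 + 7*(-13)) + (1351 + 613)) = sqrt(7*(-34)/(33 - 91) + 1964) = sqrt(7*(-34)/(-58) + 1964) = sqrt(7*(-1/58)*(-34) + 1964) = sqrt(119/29 + 1964) = sqrt(57075/29) = 5*sqrt(66207)/29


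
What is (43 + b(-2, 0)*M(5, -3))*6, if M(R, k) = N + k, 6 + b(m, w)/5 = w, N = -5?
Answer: 1698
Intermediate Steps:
b(m, w) = -30 + 5*w
M(R, k) = -5 + k
(43 + b(-2, 0)*M(5, -3))*6 = (43 + (-30 + 5*0)*(-5 - 3))*6 = (43 + (-30 + 0)*(-8))*6 = (43 - 30*(-8))*6 = (43 + 240)*6 = 283*6 = 1698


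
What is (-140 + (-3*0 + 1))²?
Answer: 19321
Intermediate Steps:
(-140 + (-3*0 + 1))² = (-140 + (0 + 1))² = (-140 + 1)² = (-139)² = 19321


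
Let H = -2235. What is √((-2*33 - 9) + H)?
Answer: I*√2310 ≈ 48.062*I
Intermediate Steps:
√((-2*33 - 9) + H) = √((-2*33 - 9) - 2235) = √((-66 - 9) - 2235) = √(-75 - 2235) = √(-2310) = I*√2310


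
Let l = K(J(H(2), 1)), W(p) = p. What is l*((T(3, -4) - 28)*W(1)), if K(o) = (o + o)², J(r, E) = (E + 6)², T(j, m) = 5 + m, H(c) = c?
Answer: -259308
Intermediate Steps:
J(r, E) = (6 + E)²
K(o) = 4*o² (K(o) = (2*o)² = 4*o²)
l = 9604 (l = 4*((6 + 1)²)² = 4*(7²)² = 4*49² = 4*2401 = 9604)
l*((T(3, -4) - 28)*W(1)) = 9604*(((5 - 4) - 28)*1) = 9604*((1 - 28)*1) = 9604*(-27*1) = 9604*(-27) = -259308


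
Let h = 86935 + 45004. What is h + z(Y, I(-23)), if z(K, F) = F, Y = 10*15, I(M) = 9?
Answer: 131948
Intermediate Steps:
Y = 150
h = 131939
h + z(Y, I(-23)) = 131939 + 9 = 131948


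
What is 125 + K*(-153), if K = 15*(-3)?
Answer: 7010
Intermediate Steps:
K = -45
125 + K*(-153) = 125 - 45*(-153) = 125 + 6885 = 7010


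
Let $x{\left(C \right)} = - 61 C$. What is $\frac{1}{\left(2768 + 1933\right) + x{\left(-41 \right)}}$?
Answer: $\frac{1}{7202} \approx 0.00013885$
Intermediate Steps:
$\frac{1}{\left(2768 + 1933\right) + x{\left(-41 \right)}} = \frac{1}{\left(2768 + 1933\right) - -2501} = \frac{1}{4701 + 2501} = \frac{1}{7202}$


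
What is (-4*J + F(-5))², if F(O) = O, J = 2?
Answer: 169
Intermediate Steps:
(-4*J + F(-5))² = (-4*2 - 5)² = (-8 - 5)² = (-13)² = 169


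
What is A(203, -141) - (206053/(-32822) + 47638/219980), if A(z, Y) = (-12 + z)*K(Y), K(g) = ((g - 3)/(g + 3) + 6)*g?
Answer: -3937421138552841/20758027735 ≈ -1.8968e+5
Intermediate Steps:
K(g) = g*(6 + (-3 + g)/(3 + g)) (K(g) = ((-3 + g)/(3 + g) + 6)*g = (6 + (-3 + g)/(3 + g))*g = g*(6 + (-3 + g)/(3 + g)))
A(z, Y) = Y*(-12 + z)*(15 + 7*Y)/(3 + Y) (A(z, Y) = (-12 + z)*(Y*(15 + 7*Y)/(3 + Y)) = Y*(-12 + z)*(15 + 7*Y)/(3 + Y))
A(203, -141) - (206053/(-32822) + 47638/219980) = -141*(-12 + 203)*(15 + 7*(-141))/(3 - 141) - (206053/(-32822) + 47638/219980) = -141*191*(15 - 987)/(-138) - (206053*(-1/32822) + 47638*(1/219980)) = -141*(-1/138)*191*(-972) - (-206053/32822 + 23819/109990) = -4362822/23 - 1*(-5470495563/902522945) = -4362822/23 + 5470495563/902522945 = -3937421138552841/20758027735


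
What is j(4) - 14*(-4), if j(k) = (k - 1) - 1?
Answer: 58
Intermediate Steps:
j(k) = -2 + k (j(k) = (-1 + k) - 1 = -2 + k)
j(4) - 14*(-4) = (-2 + 4) - 14*(-4) = 2 + 56 = 58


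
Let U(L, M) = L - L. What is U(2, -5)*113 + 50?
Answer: 50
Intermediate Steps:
U(L, M) = 0
U(2, -5)*113 + 50 = 0*113 + 50 = 0 + 50 = 50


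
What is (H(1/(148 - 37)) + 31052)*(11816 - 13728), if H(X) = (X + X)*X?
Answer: -731515318928/12321 ≈ -5.9371e+7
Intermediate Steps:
H(X) = 2*X² (H(X) = (2*X)*X = 2*X²)
(H(1/(148 - 37)) + 31052)*(11816 - 13728) = (2*(1/(148 - 37))² + 31052)*(11816 - 13728) = (2*(1/111)² + 31052)*(-1912) = (2*(1/12321) + 31052)*(-1912) = (2/12321 + 31052)*(-1912) = (382591694/12321)*(-1912) = -731515318928/12321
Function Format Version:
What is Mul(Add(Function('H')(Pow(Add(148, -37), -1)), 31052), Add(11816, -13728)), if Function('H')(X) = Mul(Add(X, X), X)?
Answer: Rational(-731515318928, 12321) ≈ -5.9371e+7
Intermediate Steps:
Function('H')(X) = Mul(2, Pow(X, 2)) (Function('H')(X) = Mul(Mul(2, X), X) = Mul(2, Pow(X, 2)))
Mul(Add(Function('H')(Pow(Add(148, -37), -1)), 31052), Add(11816, -13728)) = Mul(Add(Mul(2, Pow(Pow(Add(148, -37), -1), 2)), 31052), Add(11816, -13728)) = Mul(Add(Mul(2, Pow(Pow(111, -1), 2)), 31052), -1912) = Mul(Add(Mul(2, Pow(Rational(1, 111), 2)), 31052), -1912) = Mul(Add(Mul(2, Rational(1, 12321)), 31052), -1912) = Mul(Add(Rational(2, 12321), 31052), -1912) = Mul(Rational(382591694, 12321), -1912) = Rational(-731515318928, 12321)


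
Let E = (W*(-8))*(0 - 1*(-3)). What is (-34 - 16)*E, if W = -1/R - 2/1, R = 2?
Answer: -3000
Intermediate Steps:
W = -5/2 (W = -1/2 - 2/1 = -1*½ - 2*1 = -½ - 2 = -5/2 ≈ -2.5000)
E = 60 (E = (-5/2*(-8))*(0 - 1*(-3)) = 20*(0 + 3) = 20*3 = 60)
(-34 - 16)*E = (-34 - 16)*60 = -50*60 = -3000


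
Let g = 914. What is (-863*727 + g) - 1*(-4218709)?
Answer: 3592222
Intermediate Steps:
(-863*727 + g) - 1*(-4218709) = (-863*727 + 914) - 1*(-4218709) = (-627401 + 914) + 4218709 = -626487 + 4218709 = 3592222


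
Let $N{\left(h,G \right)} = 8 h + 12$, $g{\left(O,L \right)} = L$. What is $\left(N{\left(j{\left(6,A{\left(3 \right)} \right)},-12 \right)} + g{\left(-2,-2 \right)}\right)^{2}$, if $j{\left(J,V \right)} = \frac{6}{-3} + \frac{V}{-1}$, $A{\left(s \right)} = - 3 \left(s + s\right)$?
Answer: $19044$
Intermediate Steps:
$A{\left(s \right)} = - 6 s$ ($A{\left(s \right)} = - 3 \cdot 2 s = - 6 s$)
$j{\left(J,V \right)} = -2 - V$ ($j{\left(J,V \right)} = 6 \left(- \frac{1}{3}\right) + V \left(-1\right) = -2 - V$)
$N{\left(h,G \right)} = 12 + 8 h$
$\left(N{\left(j{\left(6,A{\left(3 \right)} \right)},-12 \right)} + g{\left(-2,-2 \right)}\right)^{2} = \left(\left(12 + 8 \left(-2 - \left(-6\right) 3\right)\right) - 2\right)^{2} = \left(\left(12 + 8 \left(-2 - -18\right)\right) - 2\right)^{2} = \left(\left(12 + 8 \left(-2 + 18\right)\right) - 2\right)^{2} = \left(\left(12 + 8 \cdot 16\right) - 2\right)^{2} = \left(\left(12 + 128\right) - 2\right)^{2} = \left(140 - 2\right)^{2} = 138^{2} = 19044$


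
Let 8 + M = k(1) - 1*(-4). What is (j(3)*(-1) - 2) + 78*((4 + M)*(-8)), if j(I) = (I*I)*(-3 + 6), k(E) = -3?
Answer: 1843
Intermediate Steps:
j(I) = 3*I² (j(I) = I²*3 = 3*I²)
M = -7 (M = -8 + (-3 - 1*(-4)) = -8 + (-3 + 4) = -8 + 1 = -7)
(j(3)*(-1) - 2) + 78*((4 + M)*(-8)) = ((3*3²)*(-1) - 2) + 78*((4 - 7)*(-8)) = ((3*9)*(-1) - 2) + 78*(-3*(-8)) = (27*(-1) - 2) + 78*24 = (-27 - 2) + 1872 = -29 + 1872 = 1843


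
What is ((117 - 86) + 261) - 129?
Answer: 163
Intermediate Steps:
((117 - 86) + 261) - 129 = (31 + 261) - 129 = 292 - 129 = 163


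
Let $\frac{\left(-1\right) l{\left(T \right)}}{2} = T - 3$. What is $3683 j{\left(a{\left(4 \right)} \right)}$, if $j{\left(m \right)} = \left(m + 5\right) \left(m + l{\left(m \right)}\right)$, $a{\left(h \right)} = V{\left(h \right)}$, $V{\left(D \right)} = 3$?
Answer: $88392$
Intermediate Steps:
$a{\left(h \right)} = 3$
$l{\left(T \right)} = 6 - 2 T$ ($l{\left(T \right)} = - 2 \left(T - 3\right) = - 2 \left(-3 + T\right) = 6 - 2 T$)
$j{\left(m \right)} = \left(5 + m\right) \left(6 - m\right)$ ($j{\left(m \right)} = \left(m + 5\right) \left(m - \left(-6 + 2 m\right)\right) = \left(5 + m\right) \left(6 - m\right)$)
$3683 j{\left(a{\left(4 \right)} \right)} = 3683 \left(30 + 3 - 3^{2}\right) = 3683 \left(30 + 3 - 9\right) = 3683 \cdot 24 = 88392$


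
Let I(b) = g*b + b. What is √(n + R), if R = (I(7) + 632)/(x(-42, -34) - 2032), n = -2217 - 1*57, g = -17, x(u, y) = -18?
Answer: I*√95575510/205 ≈ 47.689*I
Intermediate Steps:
n = -2274 (n = -2217 - 57 = -2274)
I(b) = -16*b (I(b) = -17*b + b = -16*b)
R = -52/205 (R = (-16*7 + 632)/(-18 - 2032) = (-112 + 632)/(-2050) = 520*(-1/2050) = -52/205 ≈ -0.25366)
√(n + R) = √(-2274 - 52/205) = √(-466222/205) = I*√95575510/205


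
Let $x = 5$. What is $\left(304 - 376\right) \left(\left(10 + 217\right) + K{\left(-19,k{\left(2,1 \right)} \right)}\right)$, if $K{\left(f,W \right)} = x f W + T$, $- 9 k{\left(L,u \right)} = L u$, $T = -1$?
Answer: $-17792$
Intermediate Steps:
$k{\left(L,u \right)} = - \frac{L u}{9}$
$K{\left(f,W \right)} = -1 + 5 W f$ ($K{\left(f,W \right)} = 5 f W - 1 = 5 W f - 1 = -1 + 5 W f$)
$\left(304 - 376\right) \left(\left(10 + 217\right) + K{\left(-19,k{\left(2,1 \right)} \right)}\right) = \left(304 - 376\right) \left(\left(10 + 217\right) - \left(1 - 5 \left(\left(- \frac{1}{9}\right) 2 \cdot 1\right) \left(-19\right)\right)\right) = - 72 \left(227 - \left(1 + \frac{10}{9} \left(-19\right)\right)\right) = - 72 \left(227 + \left(-1 + \frac{190}{9}\right)\right) = - 72 \left(227 + \frac{181}{9}\right) = \left(-72\right) \frac{2224}{9} = -17792$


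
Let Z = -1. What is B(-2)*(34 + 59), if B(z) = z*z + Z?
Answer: 279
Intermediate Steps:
B(z) = -1 + z² (B(z) = z*z - 1 = z² - 1 = -1 + z²)
B(-2)*(34 + 59) = (-1 + (-2)²)*(34 + 59) = (-1 + 4)*93 = 3*93 = 279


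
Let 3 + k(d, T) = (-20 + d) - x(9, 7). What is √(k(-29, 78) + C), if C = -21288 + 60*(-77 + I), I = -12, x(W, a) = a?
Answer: I*√26687 ≈ 163.36*I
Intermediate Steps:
C = -26628 (C = -21288 + 60*(-77 - 12) = -21288 + 60*(-89) = -21288 - 5340 = -26628)
k(d, T) = -30 + d (k(d, T) = -3 + ((-20 + d) - 1*7) = -3 + ((-20 + d) - 7) = -3 + (-27 + d) = -30 + d)
√(k(-29, 78) + C) = √((-30 - 29) - 26628) = √(-59 - 26628) = √(-26687) = I*√26687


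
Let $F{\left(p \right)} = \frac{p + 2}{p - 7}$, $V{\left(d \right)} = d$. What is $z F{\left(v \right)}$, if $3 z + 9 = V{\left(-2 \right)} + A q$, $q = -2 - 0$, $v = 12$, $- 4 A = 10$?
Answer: $- \frac{28}{5} \approx -5.6$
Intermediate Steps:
$A = - \frac{5}{2}$ ($A = \left(- \frac{1}{4}\right) 10 = - \frac{5}{2} \approx -2.5$)
$q = -2$ ($q = -2 + 0 = -2$)
$F{\left(p \right)} = \frac{2 + p}{-7 + p}$
$z = -2$ ($z = -3 + \frac{-2 - -5}{3} = -3 + \frac{-2 + 5}{3} = -3 + \frac{1}{3} \cdot 3 = -3 + 1 = -2$)
$z F{\left(v \right)} = - 2 \frac{2 + 12}{-7 + 12} = - 2 \cdot \frac{1}{5} \cdot 14 = \left(-2\right) \frac{14}{5} = - \frac{28}{5}$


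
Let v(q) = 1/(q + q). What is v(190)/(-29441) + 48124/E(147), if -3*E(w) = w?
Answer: -538391099969/548191420 ≈ -982.12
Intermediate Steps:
E(w) = -w/3
v(q) = 1/(2*q)
v(190)/(-29441) + 48124/E(147) = ((½)/190)/(-29441) + 48124/((-⅓*147)) = ((½)*(1/190))*(-1/29441) + 48124/(-49) = (1/380)*(-1/29441) + 48124*(-1/49) = -1/11187580 - 48124/49 = -538391099969/548191420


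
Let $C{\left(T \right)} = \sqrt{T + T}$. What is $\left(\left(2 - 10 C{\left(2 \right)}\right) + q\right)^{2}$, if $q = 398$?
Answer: $144400$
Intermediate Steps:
$C{\left(T \right)} = \sqrt{2} \sqrt{T}$ ($C{\left(T \right)} = \sqrt{2 T} = \sqrt{2} \sqrt{T}$)
$\left(\left(2 - 10 C{\left(2 \right)}\right) + q\right)^{2} = \left(\left(2 - 10 \sqrt{2} \sqrt{2}\right) + 398\right)^{2} = \left(\left(2 - 20\right) + 398\right)^{2} = \left(-18 + 398\right)^{2} = 380^{2} = 144400$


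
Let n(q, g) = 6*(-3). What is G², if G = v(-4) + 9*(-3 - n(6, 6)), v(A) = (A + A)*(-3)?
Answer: 25281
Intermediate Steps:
n(q, g) = -18
v(A) = -6*A (v(A) = (2*A)*(-3) = -6*A)
G = 159 (G = -6*(-4) + 9*(-3 - 1*(-18)) = 24 + 9*(-3 + 18) = 24 + 9*15 = 24 + 135 = 159)
G² = 159² = 25281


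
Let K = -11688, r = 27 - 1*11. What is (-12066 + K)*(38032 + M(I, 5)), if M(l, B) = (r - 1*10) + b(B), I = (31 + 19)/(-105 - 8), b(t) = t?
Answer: -903673422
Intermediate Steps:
r = 16 (r = 27 - 11 = 16)
I = -50/113 (I = 50/(-113) = 50*(-1/113) = -50/113 ≈ -0.44248)
M(l, B) = 6 + B (M(l, B) = (16 - 1*10) + B = (16 - 10) + B = 6 + B)
(-12066 + K)*(38032 + M(I, 5)) = (-12066 - 11688)*(38032 + (6 + 5)) = -23754*(38032 + 11) = -23754*38043 = -903673422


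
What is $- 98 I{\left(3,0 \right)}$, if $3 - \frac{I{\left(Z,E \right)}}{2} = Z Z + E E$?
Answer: $1176$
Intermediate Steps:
$I{\left(Z,E \right)} = 6 - 2 E^{2} - 2 Z^{2}$ ($I{\left(Z,E \right)} = 6 - 2 \left(Z Z + E E\right) = 6 - 2 \left(Z^{2} + E^{2}\right) = 6 - 2 \left(E^{2} + Z^{2}\right) = 6 - \left(2 E^{2} + 2 Z^{2}\right) = 6 - 2 E^{2} - 2 Z^{2}$)
$- 98 I{\left(3,0 \right)} = - 98 \left(6 - 2 \cdot 0^{2} - 2 \cdot 3^{2}\right) = - 98 \left(6 - 0 - 18\right) = - 98 \left(6 + 0 - 18\right) = \left(-98\right) \left(-12\right) = 1176$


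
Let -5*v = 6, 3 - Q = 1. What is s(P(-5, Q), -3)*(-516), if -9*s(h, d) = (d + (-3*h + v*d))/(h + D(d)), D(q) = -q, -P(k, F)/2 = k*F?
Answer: -17028/115 ≈ -148.07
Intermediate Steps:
Q = 2 (Q = 3 - 1*1 = 3 - 1 = 2)
v = -6/5 (v = -⅕*6 = -6/5 ≈ -1.2000)
P(k, F) = -2*F*k (P(k, F) = -2*k*F = -2*F*k)
s(h, d) = -(-3*h - d/5)/(9*(h - d)) (s(h, d) = -(d + (-3*h - 6*d/5))/(9*(h - d)) = -(-3*h - d/5)/(9*(h - d)))
s(P(-5, Q), -3)*(-516) = ((-(-2)*2*(-5)/3 - 1/45*(-3))/(-3 - (-2)*2*(-5)))*(-516) = ((-⅓*20 + 1/15)/(-3 - 1*20))*(-516) = ((-20/3 + 1/15)/(-3 - 20))*(-516) = (-33/5/(-23))*(-516) = -1/23*(-33/5)*(-516) = (33/115)*(-516) = -17028/115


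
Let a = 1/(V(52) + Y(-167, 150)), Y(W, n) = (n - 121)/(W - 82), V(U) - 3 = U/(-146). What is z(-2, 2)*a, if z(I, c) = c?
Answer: 18177/22970 ≈ 0.79134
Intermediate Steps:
V(U) = 3 - U/146 (V(U) = 3 + U/(-146) = 3 + U*(-1/146) = 3 - U/146)
Y(W, n) = (-121 + n)/(-82 + W)
a = 18177/45940 (a = 1/((3 - 1/146*52) + (-121 + 150)/(-82 - 167)) = 1/((3 - 26/73) + 29/(-249)) = 1/(193/73 - 1/249*29) = 1/(193/73 - 29/249) = 1/(45940/18177) = 18177/45940 ≈ 0.39567)
z(-2, 2)*a = 2*(18177/45940) = 18177/22970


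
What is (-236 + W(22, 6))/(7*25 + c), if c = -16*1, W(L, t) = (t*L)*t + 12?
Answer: 568/159 ≈ 3.5723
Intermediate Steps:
W(L, t) = 12 + L*t² (W(L, t) = (L*t)*t + 12 = L*t² + 12 = 12 + L*t²)
c = -16
(-236 + W(22, 6))/(7*25 + c) = (-236 + (12 + 22*6²))/(7*25 - 16) = (-236 + (12 + 22*36))/(175 - 16) = (-236 + (12 + 792))/159 = (-236 + 804)*(1/159) = 568*(1/159) = 568/159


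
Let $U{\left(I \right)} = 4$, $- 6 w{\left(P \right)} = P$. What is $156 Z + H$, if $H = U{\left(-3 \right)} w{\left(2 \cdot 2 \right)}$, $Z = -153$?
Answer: $- \frac{71612}{3} \approx -23871.0$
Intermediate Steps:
$w{\left(P \right)} = - \frac{P}{6}$
$H = - \frac{8}{3}$ ($H = 4 \left(- \frac{2 \cdot 2}{6}\right) = 4 \left(\left(- \frac{1}{6}\right) 4\right) = 4 \left(- \frac{2}{3}\right) = - \frac{8}{3} \approx -2.6667$)
$156 Z + H = 156 \left(-153\right) - \frac{8}{3} = -23868 - \frac{8}{3} = - \frac{71612}{3}$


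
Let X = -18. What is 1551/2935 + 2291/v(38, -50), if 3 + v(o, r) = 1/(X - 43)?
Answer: -409883801/540040 ≈ -758.99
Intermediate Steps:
v(o, r) = -184/61 (v(o, r) = -3 + 1/(-18 - 43) = -3 + 1/(-61) = -3 - 1/61 = -184/61)
1551/2935 + 2291/v(38, -50) = 1551/2935 + 2291/(-184/61) = 1551*(1/2935) + 2291*(-61/184) = 1551/2935 - 139751/184 = -409883801/540040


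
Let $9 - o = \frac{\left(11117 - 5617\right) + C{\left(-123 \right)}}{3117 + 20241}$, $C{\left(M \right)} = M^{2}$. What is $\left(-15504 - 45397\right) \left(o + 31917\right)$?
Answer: $- \frac{45414294637979}{23358} \approx -1.9443 \cdot 10^{9}$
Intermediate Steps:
$o = \frac{189593}{23358}$ ($o = 9 - \frac{\left(11117 - 5617\right) + \left(-123\right)^{2}}{3117 + 20241} = 9 - \frac{5500 + 15129}{23358} = 9 - 20629 \cdot \frac{1}{23358} = 9 - \frac{20629}{23358} = \frac{189593}{23358} \approx 8.1168$)
$\left(-15504 - 45397\right) \left(o + 31917\right) = \left(-15504 - 45397\right) \left(\frac{189593}{23358} + 31917\right) = \left(-60901\right) \frac{745706879}{23358} = - \frac{45414294637979}{23358}$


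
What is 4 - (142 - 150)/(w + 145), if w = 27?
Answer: 174/43 ≈ 4.0465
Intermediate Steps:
4 - (142 - 150)/(w + 145) = 4 - (142 - 150)/(27 + 145) = 4 - (-8)/172 = 4 - 1*(-2/43) = 4 + 2/43 = 174/43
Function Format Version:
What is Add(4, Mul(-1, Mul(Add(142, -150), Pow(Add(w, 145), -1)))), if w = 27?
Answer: Rational(174, 43) ≈ 4.0465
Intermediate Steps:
Add(4, Mul(-1, Mul(Add(142, -150), Pow(Add(w, 145), -1)))) = Add(4, Mul(-1, Mul(Add(142, -150), Pow(Add(27, 145), -1)))) = Add(4, Mul(-1, Mul(-8, Pow(172, -1)))) = Add(4, Mul(-1, Mul(-8, Rational(1, 172)))) = Add(4, Mul(-1, Rational(-2, 43))) = Add(4, Rational(2, 43)) = Rational(174, 43)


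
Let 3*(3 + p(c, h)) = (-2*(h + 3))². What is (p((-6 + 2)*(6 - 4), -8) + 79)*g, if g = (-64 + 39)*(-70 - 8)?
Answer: 213200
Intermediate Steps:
g = 1950 (g = -25*(-78) = 1950)
p(c, h) = -3 + (-6 - 2*h)²/3 (p(c, h) = -3 + (-2*(h + 3))²/3 = -3 + (-2*(3 + h))²/3 = -3 + (-6 - 2*h)²/3)
(p((-6 + 2)*(6 - 4), -8) + 79)*g = ((-3 + 4*(3 - 8)²/3) + 79)*1950 = ((-3 + (4/3)*(-5)²) + 79)*1950 = ((-3 + (4/3)*25) + 79)*1950 = ((-3 + 100/3) + 79)*1950 = (91/3 + 79)*1950 = (328/3)*1950 = 213200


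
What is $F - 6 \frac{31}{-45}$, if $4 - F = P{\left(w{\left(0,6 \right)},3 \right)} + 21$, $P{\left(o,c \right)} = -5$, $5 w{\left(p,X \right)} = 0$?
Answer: $- \frac{118}{15} \approx -7.8667$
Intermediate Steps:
$w{\left(p,X \right)} = 0$ ($w{\left(p,X \right)} = \frac{1}{5} \cdot 0 = 0$)
$F = -12$ ($F = 4 - \left(-5 + 21\right) = 4 - 16 = -12$)
$F - 6 \frac{31}{-45} = -12 - 6 \frac{31}{-45} = -12 - 6 \cdot 31 \left(- \frac{1}{45}\right) = -12 - - \frac{62}{15} = -12 + \frac{62}{15} = - \frac{118}{15}$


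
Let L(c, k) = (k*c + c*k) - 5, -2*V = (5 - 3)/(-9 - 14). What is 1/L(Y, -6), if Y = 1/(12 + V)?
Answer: -277/1661 ≈ -0.16677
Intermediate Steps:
V = 1/23 (V = -(5 - 3)/(2*(-9 - 14)) = -1/(-23) = -(-1)/23 = -1/2*(-2/23) = 1/23 ≈ 0.043478)
Y = 23/277 (Y = 1/(12 + 1/23) = 1/(277/23) = 23/277 ≈ 0.083032)
L(c, k) = -5 + 2*c*k (L(c, k) = (c*k + c*k) - 5 = 2*c*k - 5 = -5 + 2*c*k)
1/L(Y, -6) = 1/(-5 + 2*(23/277)*(-6)) = 1/(-5 - 276/277) = 1/(-1661/277) = -277/1661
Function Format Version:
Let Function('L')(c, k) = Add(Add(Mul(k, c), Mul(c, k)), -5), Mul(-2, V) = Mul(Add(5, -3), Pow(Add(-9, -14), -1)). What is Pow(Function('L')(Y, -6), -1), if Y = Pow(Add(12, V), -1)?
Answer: Rational(-277, 1661) ≈ -0.16677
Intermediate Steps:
V = Rational(1, 23) (V = Mul(Rational(-1, 2), Mul(Add(5, -3), Pow(Add(-9, -14), -1))) = Mul(Rational(-1, 2), Mul(2, Pow(-23, -1))) = Mul(Rational(-1, 2), Mul(2, Rational(-1, 23))) = Mul(Rational(-1, 2), Rational(-2, 23)) = Rational(1, 23) ≈ 0.043478)
Y = Rational(23, 277) (Y = Pow(Add(12, Rational(1, 23)), -1) = Pow(Rational(277, 23), -1) = Rational(23, 277) ≈ 0.083032)
Function('L')(c, k) = Add(-5, Mul(2, c, k)) (Function('L')(c, k) = Add(Add(Mul(c, k), Mul(c, k)), -5) = Add(Mul(2, c, k), -5) = Add(-5, Mul(2, c, k)))
Pow(Function('L')(Y, -6), -1) = Pow(Add(-5, Mul(2, Rational(23, 277), -6)), -1) = Pow(Add(-5, Rational(-276, 277)), -1) = Pow(Rational(-1661, 277), -1) = Rational(-277, 1661)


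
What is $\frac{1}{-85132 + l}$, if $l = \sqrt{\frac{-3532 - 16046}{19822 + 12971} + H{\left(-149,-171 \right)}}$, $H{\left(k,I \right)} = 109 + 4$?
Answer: $- \frac{930577892}{79221955873067} - \frac{\sqrt{13430668287}}{79221955873067} \approx -1.1748 \cdot 10^{-5}$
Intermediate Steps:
$H{\left(k,I \right)} = 113$
$l = \frac{\sqrt{13430668287}}{10931}$ ($l = \sqrt{\frac{-3532 - 16046}{19822 + 12971} + 113} = \sqrt{- \frac{19578}{32793} + 113} = \sqrt{\left(-19578\right) \frac{1}{32793} + 113} = \sqrt{- \frac{6526}{10931} + 113} = \sqrt{\frac{1228677}{10931}} = \frac{\sqrt{13430668287}}{10931} \approx 10.602$)
$\frac{1}{-85132 + l} = \frac{1}{-85132 + \frac{\sqrt{13430668287}}{10931}}$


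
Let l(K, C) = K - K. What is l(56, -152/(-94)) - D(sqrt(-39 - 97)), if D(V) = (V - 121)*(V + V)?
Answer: 272 + 484*I*sqrt(34) ≈ 272.0 + 2822.2*I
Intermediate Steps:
D(V) = 2*V*(-121 + V) (D(V) = (-121 + V)*(2*V) = 2*V*(-121 + V))
l(K, C) = 0
l(56, -152/(-94)) - D(sqrt(-39 - 97)) = 0 - 2*sqrt(-39 - 97)*(-121 + sqrt(-39 - 97)) = 0 - 2*sqrt(-136)*(-121 + sqrt(-136)) = 0 - 2*2*I*sqrt(34)*(-121 + 2*I*sqrt(34)) = 0 - 4*I*sqrt(34)*(-121 + 2*I*sqrt(34)) = -4*I*sqrt(34)*(-121 + 2*I*sqrt(34))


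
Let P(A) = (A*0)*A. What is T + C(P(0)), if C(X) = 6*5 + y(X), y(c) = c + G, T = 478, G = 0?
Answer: 508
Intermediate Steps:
y(c) = c (y(c) = c + 0 = c)
P(A) = 0 (P(A) = 0*A = 0)
C(X) = 30 + X (C(X) = 6*5 + X = 30 + X)
T + C(P(0)) = 478 + (30 + 0) = 478 + 30 = 508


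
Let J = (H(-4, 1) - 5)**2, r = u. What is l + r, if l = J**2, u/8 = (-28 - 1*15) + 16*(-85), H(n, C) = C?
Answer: -10968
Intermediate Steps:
u = -11224 (u = 8*((-28 - 1*15) + 16*(-85)) = 8*((-28 - 15) - 1360) = 8*(-43 - 1360) = 8*(-1403) = -11224)
r = -11224
J = 16 (J = (1 - 5)**2 = (-4)**2 = 16)
l = 256 (l = 16**2 = 256)
l + r = 256 - 11224 = -10968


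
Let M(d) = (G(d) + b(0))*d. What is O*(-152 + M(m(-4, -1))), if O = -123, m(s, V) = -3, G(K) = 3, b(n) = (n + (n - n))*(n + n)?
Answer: 19803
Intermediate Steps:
b(n) = 2*n² (b(n) = (n + 0)*(2*n) = n*(2*n) = 2*n²)
M(d) = 3*d (M(d) = (3 + 2*0²)*d = (3 + 2*0)*d = (3 + 0)*d = 3*d)
O*(-152 + M(m(-4, -1))) = -123*(-152 + 3*(-3)) = -123*(-152 - 9) = -123*(-161) = 19803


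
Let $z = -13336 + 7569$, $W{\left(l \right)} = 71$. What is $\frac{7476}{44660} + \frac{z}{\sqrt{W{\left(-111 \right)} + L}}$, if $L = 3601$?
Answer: $\frac{267}{1595} - \frac{5767 \sqrt{102}}{612} \approx -95.002$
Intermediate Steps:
$z = -5767$
$\frac{7476}{44660} + \frac{z}{\sqrt{W{\left(-111 \right)} + L}} = \frac{7476}{44660} - \frac{5767}{\sqrt{71 + 3601}} = 7476 \cdot \frac{1}{44660} - \frac{5767}{\sqrt{3672}} = \frac{267}{1595} - \frac{5767}{6 \sqrt{102}} = \frac{267}{1595} - 5767 \frac{\sqrt{102}}{612} = \frac{267}{1595} - \frac{5767 \sqrt{102}}{612}$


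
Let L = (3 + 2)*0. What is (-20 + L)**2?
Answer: 400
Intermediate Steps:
L = 0 (L = 5*0 = 0)
(-20 + L)**2 = (-20 + 0)**2 = (-20)**2 = 400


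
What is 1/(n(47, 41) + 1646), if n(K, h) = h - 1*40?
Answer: 1/1647 ≈ 0.00060716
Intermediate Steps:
n(K, h) = -40 + h (n(K, h) = h - 40 = -40 + h)
1/(n(47, 41) + 1646) = 1/((-40 + 41) + 1646) = 1/(1 + 1646) = 1/1647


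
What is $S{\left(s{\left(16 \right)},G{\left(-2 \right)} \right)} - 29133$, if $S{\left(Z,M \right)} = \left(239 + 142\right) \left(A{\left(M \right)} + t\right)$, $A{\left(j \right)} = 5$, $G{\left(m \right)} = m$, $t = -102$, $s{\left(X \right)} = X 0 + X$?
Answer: $-66090$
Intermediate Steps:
$s{\left(X \right)} = X$ ($s{\left(X \right)} = 0 + X = X$)
$S{\left(Z,M \right)} = -36957$ ($S{\left(Z,M \right)} = \left(239 + 142\right) \left(5 - 102\right) = 381 \left(-97\right) = -36957$)
$S{\left(s{\left(16 \right)},G{\left(-2 \right)} \right)} - 29133 = -36957 - 29133 = -66090$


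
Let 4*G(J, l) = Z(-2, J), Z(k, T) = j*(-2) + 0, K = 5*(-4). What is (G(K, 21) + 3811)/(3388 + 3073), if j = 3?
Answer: 7619/12922 ≈ 0.58961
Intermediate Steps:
K = -20
Z(k, T) = -6 (Z(k, T) = 3*(-2) + 0 = -6 + 0 = -6)
G(J, l) = -3/2 (G(J, l) = (¼)*(-6) = -3/2)
(G(K, 21) + 3811)/(3388 + 3073) = (-3/2 + 3811)/(3388 + 3073) = (7619/2)/6461 = (7619/2)*(1/6461) = 7619/12922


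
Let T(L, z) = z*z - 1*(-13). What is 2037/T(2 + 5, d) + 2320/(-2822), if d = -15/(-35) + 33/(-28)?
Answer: 6533656/43741 ≈ 149.37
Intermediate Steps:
d = -3/4 (d = -15*(-1/35) + 33*(-1/28) = 3/7 - 33/28 = -3/4 ≈ -0.75000)
T(L, z) = 13 + z**2 (T(L, z) = z**2 + 13 = 13 + z**2)
2037/T(2 + 5, d) + 2320/(-2822) = 2037/(13 + (-3/4)**2) + 2320/(-2822) = 2037/(13 + 9/16) + 2320*(-1/2822) = 2037/(217/16) - 1160/1411 = 2037*(16/217) - 1160/1411 = 4656/31 - 1160/1411 = 6533656/43741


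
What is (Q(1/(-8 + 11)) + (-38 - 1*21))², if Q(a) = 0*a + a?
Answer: 30976/9 ≈ 3441.8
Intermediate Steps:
Q(a) = a (Q(a) = 0 + a = a)
(Q(1/(-8 + 11)) + (-38 - 1*21))² = (1/(-8 + 11) + (-38 - 1*21))² = (1/3 + (-38 - 21))² = (⅓ - 59)² = (-176/3)² = 30976/9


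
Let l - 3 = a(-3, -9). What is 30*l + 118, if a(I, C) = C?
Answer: -62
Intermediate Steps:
l = -6 (l = 3 - 9 = -6)
30*l + 118 = 30*(-6) + 118 = -180 + 118 = -62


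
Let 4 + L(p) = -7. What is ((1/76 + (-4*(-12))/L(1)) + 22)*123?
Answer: 1814865/836 ≈ 2170.9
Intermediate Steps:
L(p) = -11 (L(p) = -4 - 7 = -11)
((1/76 + (-4*(-12))/L(1)) + 22)*123 = ((1/76 - 4*(-12)/(-11)) + 22)*123 = ((1*(1/76) + 48*(-1/11)) + 22)*123 = ((1/76 - 48/11) + 22)*123 = (-3637/836 + 22)*123 = (14755/836)*123 = 1814865/836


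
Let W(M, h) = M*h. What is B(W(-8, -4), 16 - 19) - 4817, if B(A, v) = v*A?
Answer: -4913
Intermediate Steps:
B(A, v) = A*v
B(W(-8, -4), 16 - 19) - 4817 = (-8*(-4))*(16 - 19) - 4817 = 32*(-3) - 4817 = -96 - 4817 = -4913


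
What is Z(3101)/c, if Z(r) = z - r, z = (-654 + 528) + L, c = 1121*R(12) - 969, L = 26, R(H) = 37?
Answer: -3201/40508 ≈ -0.079021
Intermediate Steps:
c = 40508 (c = 1121*37 - 969 = 41477 - 969 = 40508)
z = -100 (z = (-654 + 528) + 26 = -126 + 26 = -100)
Z(r) = -100 - r
Z(3101)/c = (-100 - 1*3101)/40508 = (-100 - 3101)*(1/40508) = -3201*1/40508 = -3201/40508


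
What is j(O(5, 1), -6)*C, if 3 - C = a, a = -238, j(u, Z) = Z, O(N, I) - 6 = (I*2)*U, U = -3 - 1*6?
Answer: -1446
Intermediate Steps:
U = -9 (U = -3 - 6 = -9)
O(N, I) = 6 - 18*I (O(N, I) = 6 + (I*2)*(-9) = 6 + (2*I)*(-9) = 6 - 18*I)
C = 241 (C = 3 - 1*(-238) = 3 + 238 = 241)
j(O(5, 1), -6)*C = -6*241 = -1446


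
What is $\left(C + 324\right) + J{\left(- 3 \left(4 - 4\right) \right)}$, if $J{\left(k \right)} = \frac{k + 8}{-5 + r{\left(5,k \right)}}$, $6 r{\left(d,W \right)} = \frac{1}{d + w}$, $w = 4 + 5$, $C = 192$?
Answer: $\frac{215532}{419} \approx 514.4$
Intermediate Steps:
$w = 9$
$r{\left(d,W \right)} = \frac{1}{6 \left(9 + d\right)}$ ($r{\left(d,W \right)} = \frac{1}{6 \left(d + 9\right)} = \frac{1}{6 \left(9 + d\right)}$)
$J{\left(k \right)} = - \frac{672}{419} - \frac{84 k}{419}$ ($J{\left(k \right)} = \frac{k + 8}{-5 + \frac{1}{6 \left(9 + 5\right)}} = \frac{8 + k}{-5 + \frac{1}{6 \cdot 14}} = \frac{8 + k}{-5 + \frac{1}{6} \cdot \frac{1}{14}} = \frac{8 + k}{-5 + \frac{1}{84}} = \frac{8 + k}{- \frac{419}{84}} = \left(8 + k\right) \left(- \frac{84}{419}\right) = - \frac{672}{419} - \frac{84 k}{419}$)
$\left(C + 324\right) + J{\left(- 3 \left(4 - 4\right) \right)} = \left(192 + 324\right) - \left(\frac{672}{419} + \frac{84 \left(- 3 \left(4 - 4\right)\right)}{419}\right) = 516 - \left(\frac{672}{419} + \frac{84 \left(\left(-3\right) 0\right)}{419}\right) = 516 - \frac{672}{419} = \frac{215532}{419}$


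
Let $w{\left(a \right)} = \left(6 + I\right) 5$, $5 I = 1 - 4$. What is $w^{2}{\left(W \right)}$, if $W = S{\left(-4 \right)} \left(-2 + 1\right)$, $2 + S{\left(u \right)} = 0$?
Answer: $729$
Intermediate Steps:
$I = - \frac{3}{5}$ ($I = \frac{1 - 4}{5} = \frac{1}{5} \left(-3\right) = - \frac{3}{5} \approx -0.6$)
$S{\left(u \right)} = -2$ ($S{\left(u \right)} = -2 + 0 = -2$)
$W = 2$ ($W = - 2 \left(-2 + 1\right) = \left(-2\right) \left(-1\right) = 2$)
$w{\left(a \right)} = 27$ ($w{\left(a \right)} = \left(6 - \frac{3}{5}\right) 5 = \frac{27}{5} \cdot 5 = 27$)
$w^{2}{\left(W \right)} = 27^{2} = 729$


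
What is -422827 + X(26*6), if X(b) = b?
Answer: -422671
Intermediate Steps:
-422827 + X(26*6) = -422827 + 26*6 = -422827 + 156 = -422671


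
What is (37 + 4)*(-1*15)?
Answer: -615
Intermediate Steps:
(37 + 4)*(-1*15) = 41*(-15) = -615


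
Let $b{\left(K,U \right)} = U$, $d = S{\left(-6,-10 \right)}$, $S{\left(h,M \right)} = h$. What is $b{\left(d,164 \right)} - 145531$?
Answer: $-145367$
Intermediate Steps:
$d = -6$
$b{\left(d,164 \right)} - 145531 = 164 - 145531 = -145367$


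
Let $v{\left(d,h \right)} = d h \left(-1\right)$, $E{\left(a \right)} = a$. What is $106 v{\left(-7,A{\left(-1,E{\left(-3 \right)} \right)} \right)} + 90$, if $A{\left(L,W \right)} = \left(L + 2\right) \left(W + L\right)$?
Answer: $-2878$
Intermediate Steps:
$A{\left(L,W \right)} = \left(2 + L\right) \left(L + W\right)$
$v{\left(d,h \right)} = - d h$
$106 v{\left(-7,A{\left(-1,E{\left(-3 \right)} \right)} \right)} + 90 = 106 \left(\left(-1\right) \left(-7\right) \left(\left(-1\right)^{2} + 2 \left(-1\right) + 2 \left(-3\right) - -3\right)\right) + 90 = 106 \left(\left(-1\right) \left(-7\right) \left(1 - 2 - 6 + 3\right)\right) + 90 = 106 \left(\left(-1\right) \left(-7\right) \left(-4\right)\right) + 90 = 106 \left(-28\right) + 90 = -2968 + 90 = -2878$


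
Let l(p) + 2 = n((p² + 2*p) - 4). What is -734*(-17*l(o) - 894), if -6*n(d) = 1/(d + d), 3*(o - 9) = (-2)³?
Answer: 554210003/878 ≈ 6.3122e+5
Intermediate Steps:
o = 19/3 (o = 9 + (⅓)*(-2)³ = 9 + (⅓)*(-8) = 9 - 8/3 = 19/3 ≈ 6.3333)
n(d) = -1/(12*d) (n(d) = -1/(6*(d + d)) = -1/(2*d)/6 = -1/(12*d))
l(p) = -2 - 1/(12*(-4 + p² + 2*p)) (l(p) = -2 - 1/(12*((p² + 2*p) - 4)) = -2 - 1/(12*(-4 + p² + 2*p)))
-734*(-17*l(o) - 894) = -734*(-17*(95 - 48*19/3 - 24*(19/3)²)/(12*(-4 + (19/3)² + 2*(19/3))) - 894) = -734*(-17*(95 - 304 - 24*361/9)/(12*(-4 + 361/9 + 38/3)) - 894) = -734*(-17*(95 - 304 - 2888/3)/(12*439/9) - 894) = -734*(-17*9*(-3515)/(12*439*3) - 894) = -734*(-17*(-3515/1756) - 894) = -734*(59755/1756 - 894) = -734*(-1510109/1756) = 554210003/878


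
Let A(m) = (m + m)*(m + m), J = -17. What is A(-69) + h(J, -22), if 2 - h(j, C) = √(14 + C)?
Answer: 19046 - 2*I*√2 ≈ 19046.0 - 2.8284*I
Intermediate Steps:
h(j, C) = 2 - √(14 + C)
A(m) = 4*m² (A(m) = (2*m)*(2*m) = 4*m²)
A(-69) + h(J, -22) = 4*(-69)² + (2 - √(14 - 22)) = 4*4761 + (2 - √(-8)) = 19044 + (2 - 2*I*√2) = 19046 - 2*I*√2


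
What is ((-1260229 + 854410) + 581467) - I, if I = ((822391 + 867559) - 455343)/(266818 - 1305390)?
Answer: 182424329263/1038572 ≈ 1.7565e+5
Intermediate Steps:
I = -1234607/1038572 (I = (1689950 - 455343)/(-1038572) = 1234607*(-1/1038572) = -1234607/1038572 ≈ -1.1888)
((-1260229 + 854410) + 581467) - I = ((-1260229 + 854410) + 581467) - 1*(-1234607/1038572) = (-405819 + 581467) + 1234607/1038572 = 175648 + 1234607/1038572 = 182424329263/1038572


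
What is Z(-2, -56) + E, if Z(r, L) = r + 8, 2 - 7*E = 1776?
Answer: -1732/7 ≈ -247.43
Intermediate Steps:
E = -1774/7 (E = 2/7 - ⅐*1776 = 2/7 - 1776/7 = -1774/7 ≈ -253.43)
Z(r, L) = 8 + r
Z(-2, -56) + E = (8 - 2) - 1774/7 = 6 - 1774/7 = -1732/7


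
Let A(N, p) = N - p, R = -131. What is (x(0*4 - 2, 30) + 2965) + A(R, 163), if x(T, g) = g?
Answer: 2701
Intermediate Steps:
(x(0*4 - 2, 30) + 2965) + A(R, 163) = (30 + 2965) + (-131 - 1*163) = 2995 + (-131 - 163) = 2995 - 294 = 2701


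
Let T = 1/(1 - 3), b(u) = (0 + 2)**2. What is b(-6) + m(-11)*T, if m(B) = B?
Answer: 19/2 ≈ 9.5000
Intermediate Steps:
b(u) = 4 (b(u) = 2**2 = 4)
T = -1/2 (T = 1/(-2) = -1/2 ≈ -0.50000)
b(-6) + m(-11)*T = 4 - 11*(-1/2) = 4 + 11/2 = 19/2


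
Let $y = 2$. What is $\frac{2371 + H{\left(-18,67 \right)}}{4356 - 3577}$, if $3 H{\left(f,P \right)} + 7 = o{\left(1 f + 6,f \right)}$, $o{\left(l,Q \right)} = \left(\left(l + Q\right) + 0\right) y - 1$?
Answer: $\frac{7045}{2337} \approx 3.0145$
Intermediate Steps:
$o{\left(l,Q \right)} = -1 + 2 Q + 2 l$ ($o{\left(l,Q \right)} = \left(\left(l + Q\right) + 0\right) 2 - 1 = \left(\left(Q + l\right) + 0\right) 2 - 1 = \left(Q + l\right) 2 - 1 = \left(2 Q + 2 l\right) - 1 = -1 + 2 Q + 2 l$)
$H{\left(f,P \right)} = \frac{4}{3} + \frac{4 f}{3}$ ($H{\left(f,P \right)} = - \frac{7}{3} + \frac{-1 + 2 f + 2 \left(1 f + 6\right)}{3} = - \frac{7}{3} + \frac{-1 + 2 f + 2 \left(f + 6\right)}{3} = - \frac{7}{3} + \frac{-1 + 2 f + 2 \left(6 + f\right)}{3} = - \frac{7}{3} + \frac{-1 + 2 f + \left(12 + 2 f\right)}{3} = - \frac{7}{3} + \frac{11 + 4 f}{3} = - \frac{7}{3} + \left(\frac{11}{3} + \frac{4 f}{3}\right) = \frac{4}{3} + \frac{4 f}{3}$)
$\frac{2371 + H{\left(-18,67 \right)}}{4356 - 3577} = \frac{2371 + \left(\frac{4}{3} + \frac{4}{3} \left(-18\right)\right)}{4356 - 3577} = \frac{2371 + \left(\frac{4}{3} - 24\right)}{779} = \left(2371 - \frac{68}{3}\right) \frac{1}{779} = \frac{7045}{3} \cdot \frac{1}{779} = \frac{7045}{2337}$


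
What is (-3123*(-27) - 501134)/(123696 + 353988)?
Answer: -416813/477684 ≈ -0.87257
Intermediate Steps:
(-3123*(-27) - 501134)/(123696 + 353988) = (84321 - 501134)/477684 = -416813*1/477684 = -416813/477684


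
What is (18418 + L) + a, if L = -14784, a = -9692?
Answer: -6058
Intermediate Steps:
(18418 + L) + a = (18418 - 14784) - 9692 = 3634 - 9692 = -6058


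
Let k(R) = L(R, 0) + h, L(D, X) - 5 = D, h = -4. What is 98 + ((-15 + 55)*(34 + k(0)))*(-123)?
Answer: -172102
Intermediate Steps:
L(D, X) = 5 + D
k(R) = 1 + R (k(R) = (5 + R) - 4 = 1 + R)
98 + ((-15 + 55)*(34 + k(0)))*(-123) = 98 + ((-15 + 55)*(34 + (1 + 0)))*(-123) = 98 + (40*(34 + 1))*(-123) = 98 + (40*35)*(-123) = 98 + 1400*(-123) = 98 - 172200 = -172102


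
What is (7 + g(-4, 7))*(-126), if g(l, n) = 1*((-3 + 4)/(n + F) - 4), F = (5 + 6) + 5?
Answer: -8820/23 ≈ -383.48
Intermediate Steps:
F = 16 (F = 11 + 5 = 16)
g(l, n) = -4 + 1/(16 + n) (g(l, n) = 1*((-3 + 4)/(n + 16) - 4) = 1*(1/(16 + n) - 4) = 1*(-4 + 1/(16 + n)) = -4 + 1/(16 + n))
(7 + g(-4, 7))*(-126) = (7 + (-63 - 4*7)/(16 + 7))*(-126) = (7 + (-63 - 28)/23)*(-126) = (7 + (1/23)*(-91))*(-126) = (7 - 91/23)*(-126) = (70/23)*(-126) = -8820/23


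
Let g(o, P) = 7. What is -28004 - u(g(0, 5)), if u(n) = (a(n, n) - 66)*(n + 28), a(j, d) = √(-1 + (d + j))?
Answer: -25694 - 35*√13 ≈ -25820.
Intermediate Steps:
a(j, d) = √(-1 + d + j)
u(n) = (-66 + √(-1 + 2*n))*(28 + n) (u(n) = (√(-1 + n + n) - 66)*(n + 28) = (√(-1 + 2*n) - 66)*(28 + n) = (-66 + √(-1 + 2*n))*(28 + n))
-28004 - u(g(0, 5)) = -28004 - (-1848 - 66*7 + 28*√(-1 + 2*7) + 7*√(-1 + 2*7)) = -28004 - (-1848 - 462 + 28*√(-1 + 14) + 7*√(-1 + 14)) = -28004 - (-1848 - 462 + 28*√13 + 7*√13) = -28004 - (-2310 + 35*√13) = -28004 + (2310 - 35*√13) = -25694 - 35*√13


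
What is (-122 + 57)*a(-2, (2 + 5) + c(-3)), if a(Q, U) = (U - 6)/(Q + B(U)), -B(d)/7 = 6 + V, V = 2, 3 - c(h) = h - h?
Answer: 130/29 ≈ 4.4828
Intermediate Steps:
c(h) = 3 (c(h) = 3 - (h - h) = 3 - 1*0 = 3 + 0 = 3)
B(d) = -56 (B(d) = -7*(6 + 2) = -7*8 = -56)
a(Q, U) = (-6 + U)/(-56 + Q) (a(Q, U) = (U - 6)/(Q - 56) = (-6 + U)/(-56 + Q))
(-122 + 57)*a(-2, (2 + 5) + c(-3)) = (-122 + 57)*((-6 + ((2 + 5) + 3))/(-56 - 2)) = -65*(-6 + (7 + 3))/(-58) = -(-65)*(-6 + 10)/58 = -(-65)*4/58 = -65*(-2/29) = 130/29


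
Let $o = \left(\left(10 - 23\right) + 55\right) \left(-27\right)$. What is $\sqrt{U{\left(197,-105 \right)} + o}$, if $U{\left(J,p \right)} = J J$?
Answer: $5 \sqrt{1507} \approx 194.1$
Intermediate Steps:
$U{\left(J,p \right)} = J^{2}$
$o = -1134$ ($o = \left(-13 + 55\right) \left(-27\right) = 42 \left(-27\right) = -1134$)
$\sqrt{U{\left(197,-105 \right)} + o} = \sqrt{197^{2} - 1134} = \sqrt{38809 - 1134} = \sqrt{37675} = 5 \sqrt{1507}$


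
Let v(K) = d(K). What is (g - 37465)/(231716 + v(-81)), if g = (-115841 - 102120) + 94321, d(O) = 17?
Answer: -161105/231733 ≈ -0.69522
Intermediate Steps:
v(K) = 17
g = -123640 (g = -217961 + 94321 = -123640)
(g - 37465)/(231716 + v(-81)) = (-123640 - 37465)/(231716 + 17) = -161105/231733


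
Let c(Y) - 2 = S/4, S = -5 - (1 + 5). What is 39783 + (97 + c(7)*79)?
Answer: 159283/4 ≈ 39821.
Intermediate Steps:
S = -11 (S = -5 - 1*6 = -5 - 6 = -11)
c(Y) = -3/4 (c(Y) = 2 - 11/4 = -3/4)
39783 + (97 + c(7)*79) = 39783 + (97 - 3/4*79) = 39783 + (97 - 237/4) = 39783 + 151/4 = 159283/4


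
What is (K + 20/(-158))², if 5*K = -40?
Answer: 412164/6241 ≈ 66.041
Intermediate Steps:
K = -8 (K = (⅕)*(-40) = -8)
(K + 20/(-158))² = (-8 + 20/(-158))² = (-8 + 20*(-1/158))² = (-8 - 10/79)² = (-642/79)² = 412164/6241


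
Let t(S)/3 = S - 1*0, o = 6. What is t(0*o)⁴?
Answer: 0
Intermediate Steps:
t(S) = 3*S (t(S) = 3*(S - 1*0) = 3*(S + 0) = 3*S)
t(0*o)⁴ = (3*(0*6))⁴ = (3*0)⁴ = 0⁴ = 0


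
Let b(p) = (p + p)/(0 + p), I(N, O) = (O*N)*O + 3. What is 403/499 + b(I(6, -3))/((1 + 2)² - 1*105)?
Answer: 18845/23952 ≈ 0.78678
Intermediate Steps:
I(N, O) = 3 + N*O² (I(N, O) = (N*O)*O + 3 = N*O² + 3 = 3 + N*O²)
b(p) = 2 (b(p) = (2*p)/p = 2)
403/499 + b(I(6, -3))/((1 + 2)² - 1*105) = 403/499 + 2/((1 + 2)² - 1*105) = 403*(1/499) + 2/(3² - 105) = 403/499 + 2/(9 - 105) = 403/499 + 2/(-96) = 403/499 + 2*(-1/96) = 403/499 - 1/48 = 18845/23952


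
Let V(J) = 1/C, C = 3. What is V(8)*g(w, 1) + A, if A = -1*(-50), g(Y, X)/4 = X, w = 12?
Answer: 154/3 ≈ 51.333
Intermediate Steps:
g(Y, X) = 4*X
V(J) = 1/3
A = 50
V(8)*g(w, 1) + A = (4*1)/3 + 50 = (1/3)*4 + 50 = 4/3 + 50 = 154/3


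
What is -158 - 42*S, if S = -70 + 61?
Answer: 220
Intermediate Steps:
S = -9
-158 - 42*S = -158 - 42*(-9) = -158 + 378 = 220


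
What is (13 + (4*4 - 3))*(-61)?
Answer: -1586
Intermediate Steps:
(13 + (4*4 - 3))*(-61) = (13 + (16 - 3))*(-61) = (13 + 13)*(-61) = 26*(-61) = -1586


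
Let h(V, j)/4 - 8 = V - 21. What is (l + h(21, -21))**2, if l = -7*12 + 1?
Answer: 2601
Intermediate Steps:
h(V, j) = -52 + 4*V (h(V, j) = 32 + 4*(V - 21) = 32 + 4*(-21 + V) = 32 + (-84 + 4*V) = -52 + 4*V)
l = -83 (l = -84 + 1 = -83)
(l + h(21, -21))**2 = (-83 + (-52 + 4*21))**2 = (-83 + (-52 + 84))**2 = (-83 + 32)**2 = (-51)**2 = 2601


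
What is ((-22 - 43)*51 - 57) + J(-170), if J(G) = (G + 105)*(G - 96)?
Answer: 13918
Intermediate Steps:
J(G) = (-96 + G)*(105 + G) (J(G) = (105 + G)*(-96 + G) = (-96 + G)*(105 + G))
((-22 - 43)*51 - 57) + J(-170) = ((-22 - 43)*51 - 57) + (-10080 + (-170)² + 9*(-170)) = (-65*51 - 57) + (-10080 + 28900 - 1530) = (-3315 - 57) + 17290 = -3372 + 17290 = 13918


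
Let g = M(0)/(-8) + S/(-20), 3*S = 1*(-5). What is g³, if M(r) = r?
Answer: 1/1728 ≈ 0.00057870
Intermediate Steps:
S = -5/3 (S = (1*(-5))/3 = (⅓)*(-5) = -5/3 ≈ -1.6667)
g = 1/12 (g = 0/(-8) - 5/3/(-20) = 0*(-⅛) - 5/3*(-1/20) = 0 + 1/12 = 1/12 ≈ 0.083333)
g³ = (1/12)³ = 1/1728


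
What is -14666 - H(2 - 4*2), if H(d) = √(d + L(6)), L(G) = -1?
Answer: -14666 - I*√7 ≈ -14666.0 - 2.6458*I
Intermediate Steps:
H(d) = √(-1 + d) (H(d) = √(d - 1) = √(-1 + d))
-14666 - H(2 - 4*2) = -14666 - √(-1 + (2 - 4*2)) = -14666 - √(-1 + (2 - 8)) = -14666 - √(-1 - 6) = -14666 - √(-7) = -14666 - I*√7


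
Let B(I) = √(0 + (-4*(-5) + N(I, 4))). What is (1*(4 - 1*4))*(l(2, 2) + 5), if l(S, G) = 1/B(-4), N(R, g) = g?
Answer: 0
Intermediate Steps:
B(I) = 2*√6 (B(I) = √(0 + (-4*(-5) + 4)) = √(0 + (20 + 4)) = √(0 + 24) = √24 = 2*√6)
l(S, G) = √6/12 (l(S, G) = 1/(2*√6) = √6/12)
(1*(4 - 1*4))*(l(2, 2) + 5) = (1*(4 - 1*4))*(√6/12 + 5) = (1*(4 - 4))*(5 + √6/12) = (1*0)*(5 + √6/12) = 0*(5 + √6/12) = 0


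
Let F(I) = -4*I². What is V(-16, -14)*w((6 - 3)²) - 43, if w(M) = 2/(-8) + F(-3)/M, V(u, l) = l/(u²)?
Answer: -21897/512 ≈ -42.768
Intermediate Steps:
V(u, l) = l/u²
w(M) = -¼ - 36/M (w(M) = 2/(-8) + (-4*(-3)²)/M = 2*(-⅛) + (-4*9)/M = -¼ - 36/M)
V(-16, -14)*w((6 - 3)²) - 43 = (-14/(-16)²)*((-144 - (6 - 3)²)/(4*((6 - 3)²))) - 43 = (-14*1/256)*((-144 - 1*3²)/(4*(3²))) - 43 = -7*(-144 - 1*9)/(512*9) - 43 = -7*(-144 - 9)/(512*9) - 43 = -7*(-153)/(512*9) - 43 = -7/128*(-17/4) - 43 = 119/512 - 43 = -21897/512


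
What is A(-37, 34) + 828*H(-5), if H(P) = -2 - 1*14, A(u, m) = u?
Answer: -13285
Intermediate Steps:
H(P) = -16 (H(P) = -2 - 14 = -16)
A(-37, 34) + 828*H(-5) = -37 + 828*(-16) = -37 - 13248 = -13285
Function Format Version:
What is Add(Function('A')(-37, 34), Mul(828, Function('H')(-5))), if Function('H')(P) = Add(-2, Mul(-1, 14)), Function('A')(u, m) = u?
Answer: -13285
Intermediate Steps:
Function('H')(P) = -16 (Function('H')(P) = Add(-2, -14) = -16)
Add(Function('A')(-37, 34), Mul(828, Function('H')(-5))) = Add(-37, Mul(828, -16)) = Add(-37, -13248) = -13285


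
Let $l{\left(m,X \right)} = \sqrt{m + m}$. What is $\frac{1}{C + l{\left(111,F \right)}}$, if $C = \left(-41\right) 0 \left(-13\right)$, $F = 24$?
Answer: $\frac{\sqrt{222}}{222} \approx 0.067116$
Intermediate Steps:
$l{\left(m,X \right)} = \sqrt{2} \sqrt{m}$ ($l{\left(m,X \right)} = \sqrt{2 m} = \sqrt{2} \sqrt{m}$)
$C = 0$ ($C = 0 \left(-13\right) = 0$)
$\frac{1}{C + l{\left(111,F \right)}} = \frac{1}{0 + \sqrt{2} \sqrt{111}} = \frac{1}{0 + \sqrt{222}} = \frac{1}{\sqrt{222}} = \frac{\sqrt{222}}{222}$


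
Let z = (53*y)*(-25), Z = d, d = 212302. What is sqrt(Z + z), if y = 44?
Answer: sqrt(154002) ≈ 392.43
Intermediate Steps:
Z = 212302
z = -58300 (z = (53*44)*(-25) = 2332*(-25) = -58300)
sqrt(Z + z) = sqrt(212302 - 58300) = sqrt(154002)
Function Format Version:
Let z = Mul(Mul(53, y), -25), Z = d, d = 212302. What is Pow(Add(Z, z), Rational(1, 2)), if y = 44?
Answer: Pow(154002, Rational(1, 2)) ≈ 392.43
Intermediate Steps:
Z = 212302
z = -58300 (z = Mul(Mul(53, 44), -25) = Mul(2332, -25) = -58300)
Pow(Add(Z, z), Rational(1, 2)) = Pow(Add(212302, -58300), Rational(1, 2)) = Pow(154002, Rational(1, 2))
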